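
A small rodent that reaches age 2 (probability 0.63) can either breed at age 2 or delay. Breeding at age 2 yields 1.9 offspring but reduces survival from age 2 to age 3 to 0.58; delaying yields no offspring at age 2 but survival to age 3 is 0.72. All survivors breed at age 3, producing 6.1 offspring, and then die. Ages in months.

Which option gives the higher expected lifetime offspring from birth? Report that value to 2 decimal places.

3.43

breed at age 2: R₀ = 0.63 × (1.9 + 0.58 × 6.1) = 0.63 × 5.4380 = 3.4259
delay to age 3: R₀ = 0.63 × (0.72 × 6.1) = 0.63 × 4.3920 = 2.7670
Higher: breed at age 2 (3.4259).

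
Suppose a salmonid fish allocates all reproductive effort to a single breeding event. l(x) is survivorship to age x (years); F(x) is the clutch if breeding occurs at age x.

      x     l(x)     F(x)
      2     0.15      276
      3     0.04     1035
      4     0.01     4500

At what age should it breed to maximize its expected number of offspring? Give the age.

Expected offspring if breeding at age x = l(x) × F(x):
  age 2: 0.15 × 276 = 41.400
  age 3: 0.04 × 1035 = 41.400
  age 4: 0.01 × 4500 = 45.000
Maximum at age 4 (45.000).

4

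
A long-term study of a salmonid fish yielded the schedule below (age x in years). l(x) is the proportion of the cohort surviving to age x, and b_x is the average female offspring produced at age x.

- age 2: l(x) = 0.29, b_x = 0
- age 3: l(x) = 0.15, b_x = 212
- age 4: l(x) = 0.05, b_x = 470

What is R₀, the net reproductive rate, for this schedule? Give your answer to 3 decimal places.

R₀ = Σ l(x) b_x:
  age 2: 0.29 × 0 = 0.0000
  age 3: 0.15 × 212 = 31.8000
  age 4: 0.05 × 470 = 23.5000
R₀ = 0.0000 + 31.8000 + 23.5000 = 55.3000

55.300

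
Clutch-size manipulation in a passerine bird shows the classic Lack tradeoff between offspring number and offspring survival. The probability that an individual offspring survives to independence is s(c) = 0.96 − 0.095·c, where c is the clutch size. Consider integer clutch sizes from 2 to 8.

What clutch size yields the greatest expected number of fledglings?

5

Expected fledglings = c × s(c):
  c=2: 2 × 0.770 = 1.540
  c=3: 3 × 0.675 = 2.025
  c=4: 4 × 0.580 = 2.320
  c=5: 5 × 0.485 = 2.425
  c=6: 6 × 0.390 = 2.340
  c=7: 7 × 0.295 = 2.065
  c=8: 8 × 0.200 = 1.600
Maximum at c = 5 (2.425 fledglings).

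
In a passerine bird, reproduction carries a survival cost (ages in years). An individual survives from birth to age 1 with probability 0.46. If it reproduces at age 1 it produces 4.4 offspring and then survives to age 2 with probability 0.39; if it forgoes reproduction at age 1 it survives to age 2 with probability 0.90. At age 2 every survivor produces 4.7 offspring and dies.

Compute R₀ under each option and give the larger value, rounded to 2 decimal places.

breed at age 1: R₀ = 0.46 × (4.4 + 0.39 × 4.7) = 0.46 × 6.2330 = 2.8672
delay to age 2: R₀ = 0.46 × (0.90 × 4.7) = 0.46 × 4.2300 = 1.9458
Higher: breed at age 1 (2.8672).

2.87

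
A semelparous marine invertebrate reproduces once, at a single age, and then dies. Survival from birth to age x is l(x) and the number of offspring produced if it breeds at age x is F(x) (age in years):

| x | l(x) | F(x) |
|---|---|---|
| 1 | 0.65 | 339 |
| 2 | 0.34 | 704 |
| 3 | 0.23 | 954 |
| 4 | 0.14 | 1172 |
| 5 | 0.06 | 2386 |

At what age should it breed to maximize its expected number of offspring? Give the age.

Expected offspring if breeding at age x = l(x) × F(x):
  age 1: 0.65 × 339 = 220.350
  age 2: 0.34 × 704 = 239.360
  age 3: 0.23 × 954 = 219.420
  age 4: 0.14 × 1172 = 164.080
  age 5: 0.06 × 2386 = 143.160
Maximum at age 2 (239.360).

2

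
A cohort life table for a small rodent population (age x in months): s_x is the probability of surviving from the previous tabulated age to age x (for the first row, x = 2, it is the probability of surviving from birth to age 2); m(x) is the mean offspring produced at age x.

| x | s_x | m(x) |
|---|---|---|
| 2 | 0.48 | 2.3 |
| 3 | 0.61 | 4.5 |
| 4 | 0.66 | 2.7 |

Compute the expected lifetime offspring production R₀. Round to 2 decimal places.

2.94

Survivorship from birth: l_x = s_2·s_3·…·s_x.
  l_2 = 0.48000
  l_3 = 0.29280
  l_4 = 0.19325
R₀ = Σ l_x m(x):
  age 2: 0.48000 × 2.3 = 1.1040
  age 3: 0.29280 × 4.5 = 1.3176
  age 4: 0.19325 × 2.7 = 0.5218
R₀ = 1.1040 + 1.3176 + 0.5218 = 2.9434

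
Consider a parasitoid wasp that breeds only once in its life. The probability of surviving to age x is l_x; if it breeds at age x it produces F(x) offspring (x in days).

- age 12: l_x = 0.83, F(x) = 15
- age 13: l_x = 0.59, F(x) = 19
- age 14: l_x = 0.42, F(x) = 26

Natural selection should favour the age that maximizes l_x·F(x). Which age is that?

12

Expected offspring if breeding at age x = l_x × F(x):
  age 12: 0.83 × 15 = 12.450
  age 13: 0.59 × 19 = 11.210
  age 14: 0.42 × 26 = 10.920
Maximum at age 12 (12.450).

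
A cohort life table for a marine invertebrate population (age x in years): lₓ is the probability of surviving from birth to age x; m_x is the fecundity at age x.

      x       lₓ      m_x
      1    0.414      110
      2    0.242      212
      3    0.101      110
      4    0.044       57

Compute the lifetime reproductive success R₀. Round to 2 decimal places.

110.46

R₀ = Σ lₓ m_x:
  age 1: 0.414 × 110 = 45.5400
  age 2: 0.242 × 212 = 51.3040
  age 3: 0.101 × 110 = 11.1100
  age 4: 0.044 × 57 = 2.5080
R₀ = 45.5400 + 51.3040 + 11.1100 + 2.5080 = 110.4620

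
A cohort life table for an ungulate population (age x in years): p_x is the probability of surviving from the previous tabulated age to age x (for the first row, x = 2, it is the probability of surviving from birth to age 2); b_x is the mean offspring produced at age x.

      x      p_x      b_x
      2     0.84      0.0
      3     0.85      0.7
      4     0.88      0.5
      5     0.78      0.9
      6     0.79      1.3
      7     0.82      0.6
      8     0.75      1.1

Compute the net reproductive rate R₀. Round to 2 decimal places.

Survivorship from birth: l_x = p_2·p_3·…·p_x.
  l_2 = 0.84000
  l_3 = 0.71400
  l_4 = 0.62832
  l_5 = 0.49009
  l_6 = 0.38717
  l_7 = 0.31748
  l_8 = 0.23811
R₀ = Σ l_x b_x:
  age 2: 0.84000 × 0.0 = 0.0000
  age 3: 0.71400 × 0.7 = 0.4998
  age 4: 0.62832 × 0.5 = 0.3142
  age 5: 0.49009 × 0.9 = 0.4411
  age 6: 0.38717 × 1.3 = 0.5033
  age 7: 0.31748 × 0.6 = 0.1905
  age 8: 0.23811 × 1.1 = 0.2619
R₀ = 0.0000 + 0.4998 + 0.3142 + 0.4411 + 0.5033 + 0.1905 + 0.2619 = 2.2108

2.21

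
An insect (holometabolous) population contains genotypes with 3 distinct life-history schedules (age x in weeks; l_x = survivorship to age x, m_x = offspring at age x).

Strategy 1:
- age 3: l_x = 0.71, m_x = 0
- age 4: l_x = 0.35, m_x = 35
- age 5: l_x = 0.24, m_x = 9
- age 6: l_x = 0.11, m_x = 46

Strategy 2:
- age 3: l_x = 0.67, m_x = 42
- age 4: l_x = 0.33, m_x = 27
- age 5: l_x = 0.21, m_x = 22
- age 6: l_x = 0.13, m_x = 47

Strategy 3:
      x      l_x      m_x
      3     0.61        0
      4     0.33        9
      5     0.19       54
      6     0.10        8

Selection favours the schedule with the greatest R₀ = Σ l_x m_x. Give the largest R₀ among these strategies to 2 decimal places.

47.78

Strategy 1: R₀ = 0.71×0 + 0.35×35 + 0.24×9 + 0.11×46 = 19.4700
Strategy 2: R₀ = 0.67×42 + 0.33×27 + 0.21×22 + 0.13×47 = 47.7800
Strategy 3: R₀ = 0.61×0 + 0.33×9 + 0.19×54 + 0.10×8 = 14.0300
Highest R₀: strategy 2 with 47.7800.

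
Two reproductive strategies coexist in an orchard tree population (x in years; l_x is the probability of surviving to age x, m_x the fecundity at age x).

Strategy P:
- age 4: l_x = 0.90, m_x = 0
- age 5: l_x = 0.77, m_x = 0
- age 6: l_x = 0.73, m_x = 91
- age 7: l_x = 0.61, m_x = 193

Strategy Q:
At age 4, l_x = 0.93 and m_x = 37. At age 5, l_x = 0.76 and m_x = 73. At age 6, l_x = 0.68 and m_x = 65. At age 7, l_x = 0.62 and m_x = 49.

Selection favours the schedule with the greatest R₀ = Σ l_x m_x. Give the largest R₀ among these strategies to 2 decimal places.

Strategy P: R₀ = 0.90×0 + 0.77×0 + 0.73×91 + 0.61×193 = 184.1600
Strategy Q: R₀ = 0.93×37 + 0.76×73 + 0.68×65 + 0.62×49 = 164.4700
Highest R₀: strategy P with 184.1600.

184.16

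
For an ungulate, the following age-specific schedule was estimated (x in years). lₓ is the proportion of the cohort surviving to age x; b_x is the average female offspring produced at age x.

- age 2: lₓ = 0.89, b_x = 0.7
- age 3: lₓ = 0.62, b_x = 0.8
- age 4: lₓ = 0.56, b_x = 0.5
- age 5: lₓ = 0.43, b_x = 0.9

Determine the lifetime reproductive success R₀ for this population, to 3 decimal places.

R₀ = Σ lₓ b_x:
  age 2: 0.89 × 0.7 = 0.6230
  age 3: 0.62 × 0.8 = 0.4960
  age 4: 0.56 × 0.5 = 0.2800
  age 5: 0.43 × 0.9 = 0.3870
R₀ = 0.6230 + 0.4960 + 0.2800 + 0.3870 = 1.7860

1.786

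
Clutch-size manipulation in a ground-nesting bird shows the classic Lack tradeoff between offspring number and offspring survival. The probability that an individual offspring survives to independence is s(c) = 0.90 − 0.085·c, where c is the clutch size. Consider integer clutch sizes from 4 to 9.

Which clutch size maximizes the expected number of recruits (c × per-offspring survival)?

5

Expected recruits = c × s(c):
  c=4: 4 × 0.560 = 2.240
  c=5: 5 × 0.475 = 2.375
  c=6: 6 × 0.390 = 2.340
  c=7: 7 × 0.305 = 2.135
  c=8: 8 × 0.220 = 1.760
  c=9: 9 × 0.135 = 1.215
Maximum at c = 5 (2.375 recruits).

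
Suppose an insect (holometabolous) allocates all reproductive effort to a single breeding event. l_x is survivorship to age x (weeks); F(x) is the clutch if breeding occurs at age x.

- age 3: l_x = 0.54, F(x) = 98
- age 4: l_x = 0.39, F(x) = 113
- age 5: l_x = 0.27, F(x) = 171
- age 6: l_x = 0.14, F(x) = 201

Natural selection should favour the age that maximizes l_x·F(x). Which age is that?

Expected offspring if breeding at age x = l_x × F(x):
  age 3: 0.54 × 98 = 52.920
  age 4: 0.39 × 113 = 44.070
  age 5: 0.27 × 171 = 46.170
  age 6: 0.14 × 201 = 28.140
Maximum at age 3 (52.920).

3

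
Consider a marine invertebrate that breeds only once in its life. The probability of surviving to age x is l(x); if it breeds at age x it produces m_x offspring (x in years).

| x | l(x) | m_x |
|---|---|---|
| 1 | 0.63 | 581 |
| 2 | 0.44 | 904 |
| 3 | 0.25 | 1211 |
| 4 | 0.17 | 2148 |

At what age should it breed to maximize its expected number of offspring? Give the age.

2

Expected offspring if breeding at age x = l(x) × m_x:
  age 1: 0.63 × 581 = 366.030
  age 2: 0.44 × 904 = 397.760
  age 3: 0.25 × 1211 = 302.750
  age 4: 0.17 × 2148 = 365.160
Maximum at age 2 (397.760).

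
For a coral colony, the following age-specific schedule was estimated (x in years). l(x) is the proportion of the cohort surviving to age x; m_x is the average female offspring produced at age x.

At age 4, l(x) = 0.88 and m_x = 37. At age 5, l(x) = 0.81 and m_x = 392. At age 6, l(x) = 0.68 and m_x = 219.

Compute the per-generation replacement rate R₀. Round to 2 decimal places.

499.00

R₀ = Σ l(x) m_x:
  age 4: 0.88 × 37 = 32.5600
  age 5: 0.81 × 392 = 317.5200
  age 6: 0.68 × 219 = 148.9200
R₀ = 32.5600 + 317.5200 + 148.9200 = 499.0000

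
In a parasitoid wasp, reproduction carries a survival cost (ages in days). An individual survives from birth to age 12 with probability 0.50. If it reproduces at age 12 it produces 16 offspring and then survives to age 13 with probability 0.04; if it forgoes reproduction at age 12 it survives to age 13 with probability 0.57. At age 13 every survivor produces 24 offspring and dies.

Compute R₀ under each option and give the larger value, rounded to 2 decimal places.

breed at age 12: R₀ = 0.50 × (16 + 0.04 × 24) = 0.50 × 16.9600 = 8.4800
delay to age 13: R₀ = 0.50 × (0.57 × 24) = 0.50 × 13.6800 = 6.8400
Higher: breed at age 12 (8.4800).

8.48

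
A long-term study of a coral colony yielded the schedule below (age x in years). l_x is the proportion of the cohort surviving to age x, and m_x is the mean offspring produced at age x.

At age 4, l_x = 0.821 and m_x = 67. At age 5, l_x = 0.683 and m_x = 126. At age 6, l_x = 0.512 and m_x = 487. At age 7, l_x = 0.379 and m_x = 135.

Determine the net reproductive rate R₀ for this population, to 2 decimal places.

R₀ = Σ l_x m_x:
  age 4: 0.821 × 67 = 55.0070
  age 5: 0.683 × 126 = 86.0580
  age 6: 0.512 × 487 = 249.3440
  age 7: 0.379 × 135 = 51.1650
R₀ = 55.0070 + 86.0580 + 249.3440 + 51.1650 = 441.5740

441.57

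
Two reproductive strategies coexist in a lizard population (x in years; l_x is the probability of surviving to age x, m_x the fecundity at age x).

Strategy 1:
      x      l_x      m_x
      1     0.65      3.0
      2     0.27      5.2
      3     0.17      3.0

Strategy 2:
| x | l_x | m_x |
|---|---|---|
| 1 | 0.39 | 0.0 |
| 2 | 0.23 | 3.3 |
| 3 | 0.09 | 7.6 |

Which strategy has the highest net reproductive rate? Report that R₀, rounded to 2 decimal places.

3.86

Strategy 1: R₀ = 0.65×3.0 + 0.27×5.2 + 0.17×3.0 = 3.8640
Strategy 2: R₀ = 0.39×0.0 + 0.23×3.3 + 0.09×7.6 = 1.4430
Highest R₀: strategy 1 with 3.8640.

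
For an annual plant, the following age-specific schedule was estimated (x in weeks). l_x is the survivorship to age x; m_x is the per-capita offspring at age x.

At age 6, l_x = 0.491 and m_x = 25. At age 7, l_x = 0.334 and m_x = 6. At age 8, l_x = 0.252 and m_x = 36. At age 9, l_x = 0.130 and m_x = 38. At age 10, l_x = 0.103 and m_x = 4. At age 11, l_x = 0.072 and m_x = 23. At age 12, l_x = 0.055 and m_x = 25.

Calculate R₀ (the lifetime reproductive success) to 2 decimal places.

31.73

R₀ = Σ l_x m_x:
  age 6: 0.491 × 25 = 12.2750
  age 7: 0.334 × 6 = 2.0040
  age 8: 0.252 × 36 = 9.0720
  age 9: 0.130 × 38 = 4.9400
  age 10: 0.103 × 4 = 0.4120
  age 11: 0.072 × 23 = 1.6560
  age 12: 0.055 × 25 = 1.3750
R₀ = 12.2750 + 2.0040 + 9.0720 + 4.9400 + 0.4120 + 1.6560 + 1.3750 = 31.7340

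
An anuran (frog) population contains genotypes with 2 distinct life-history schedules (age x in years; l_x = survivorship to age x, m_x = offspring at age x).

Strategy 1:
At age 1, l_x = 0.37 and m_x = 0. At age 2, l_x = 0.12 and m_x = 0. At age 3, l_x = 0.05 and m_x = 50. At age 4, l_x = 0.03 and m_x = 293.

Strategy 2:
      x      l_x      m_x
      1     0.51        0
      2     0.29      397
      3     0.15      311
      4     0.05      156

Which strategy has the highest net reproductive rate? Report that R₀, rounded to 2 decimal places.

Strategy 1: R₀ = 0.37×0 + 0.12×0 + 0.05×50 + 0.03×293 = 11.2900
Strategy 2: R₀ = 0.51×0 + 0.29×397 + 0.15×311 + 0.05×156 = 169.5800
Highest R₀: strategy 2 with 169.5800.

169.58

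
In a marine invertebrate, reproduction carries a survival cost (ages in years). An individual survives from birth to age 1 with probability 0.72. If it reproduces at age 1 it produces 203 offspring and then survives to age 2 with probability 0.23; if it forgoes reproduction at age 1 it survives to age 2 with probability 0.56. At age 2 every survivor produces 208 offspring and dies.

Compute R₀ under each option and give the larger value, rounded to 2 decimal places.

breed at age 1: R₀ = 0.72 × (203 + 0.23 × 208) = 0.72 × 250.8400 = 180.6048
delay to age 2: R₀ = 0.72 × (0.56 × 208) = 0.72 × 116.4800 = 83.8656
Higher: breed at age 1 (180.6048).

180.60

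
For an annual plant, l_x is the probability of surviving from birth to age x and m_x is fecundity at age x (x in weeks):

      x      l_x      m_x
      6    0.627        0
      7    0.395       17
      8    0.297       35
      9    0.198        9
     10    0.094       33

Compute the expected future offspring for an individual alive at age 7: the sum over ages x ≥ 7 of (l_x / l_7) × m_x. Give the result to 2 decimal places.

55.68

l_7 = 0.395. Conditional survival from age 7 to x is l_x / l_7.
  x=7: (0.395/0.395) × 17 = 17.0000
  x=8: (0.297/0.395) × 35 = 26.3165
  x=9: (0.198/0.395) × 9 = 4.5114
  x=10: (0.094/0.395) × 33 = 7.8532
Sum = 17.0000 + 26.3165 + 4.5114 + 7.8532 = 55.6810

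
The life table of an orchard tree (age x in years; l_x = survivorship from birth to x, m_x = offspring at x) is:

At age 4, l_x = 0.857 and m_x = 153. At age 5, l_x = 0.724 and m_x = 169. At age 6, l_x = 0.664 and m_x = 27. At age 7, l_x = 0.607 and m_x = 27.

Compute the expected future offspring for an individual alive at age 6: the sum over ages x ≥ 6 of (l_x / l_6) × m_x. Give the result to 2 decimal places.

51.68

l_6 = 0.664. Conditional survival from age 6 to x is l_x / l_6.
  x=6: (0.664/0.664) × 27 = 27.0000
  x=7: (0.607/0.664) × 27 = 24.6822
Sum = 27.0000 + 24.6822 = 51.6822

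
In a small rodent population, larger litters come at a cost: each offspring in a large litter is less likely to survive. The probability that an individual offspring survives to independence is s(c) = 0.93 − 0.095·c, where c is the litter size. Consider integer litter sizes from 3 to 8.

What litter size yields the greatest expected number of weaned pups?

5

Expected weaned pups = c × s(c):
  c=3: 3 × 0.645 = 1.935
  c=4: 4 × 0.550 = 2.200
  c=5: 5 × 0.455 = 2.275
  c=6: 6 × 0.360 = 2.160
  c=7: 7 × 0.265 = 1.855
  c=8: 8 × 0.170 = 1.360
Maximum at c = 5 (2.275 weaned pups).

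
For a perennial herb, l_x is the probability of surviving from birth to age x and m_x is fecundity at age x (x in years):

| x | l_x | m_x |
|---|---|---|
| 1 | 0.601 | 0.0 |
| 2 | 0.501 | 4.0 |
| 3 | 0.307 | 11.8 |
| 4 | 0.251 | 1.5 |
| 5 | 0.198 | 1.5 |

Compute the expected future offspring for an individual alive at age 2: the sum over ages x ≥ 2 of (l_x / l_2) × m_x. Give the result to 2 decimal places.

l_2 = 0.501. Conditional survival from age 2 to x is l_x / l_2.
  x=2: (0.501/0.501) × 4.0 = 4.0000
  x=3: (0.307/0.501) × 11.8 = 7.2307
  x=4: (0.251/0.501) × 1.5 = 0.7515
  x=5: (0.198/0.501) × 1.5 = 0.5928
Sum = 4.0000 + 7.2307 + 0.7515 + 0.5928 = 12.5750

12.58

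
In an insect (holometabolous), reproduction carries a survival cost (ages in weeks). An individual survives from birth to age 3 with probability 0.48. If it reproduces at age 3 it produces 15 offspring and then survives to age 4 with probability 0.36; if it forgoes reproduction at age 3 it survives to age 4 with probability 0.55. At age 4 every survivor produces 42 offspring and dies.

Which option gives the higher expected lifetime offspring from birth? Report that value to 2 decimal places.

14.46

breed at age 3: R₀ = 0.48 × (15 + 0.36 × 42) = 0.48 × 30.1200 = 14.4576
delay to age 4: R₀ = 0.48 × (0.55 × 42) = 0.48 × 23.1000 = 11.0880
Higher: breed at age 3 (14.4576).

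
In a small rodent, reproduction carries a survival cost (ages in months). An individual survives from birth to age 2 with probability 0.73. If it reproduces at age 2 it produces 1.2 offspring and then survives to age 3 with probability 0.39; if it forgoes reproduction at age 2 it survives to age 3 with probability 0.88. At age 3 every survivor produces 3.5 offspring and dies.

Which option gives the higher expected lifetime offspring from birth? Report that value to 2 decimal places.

2.25

breed at age 2: R₀ = 0.73 × (1.2 + 0.39 × 3.5) = 0.73 × 2.5650 = 1.8724
delay to age 3: R₀ = 0.73 × (0.88 × 3.5) = 0.73 × 3.0800 = 2.2484
Higher: delay to age 3 (2.2484).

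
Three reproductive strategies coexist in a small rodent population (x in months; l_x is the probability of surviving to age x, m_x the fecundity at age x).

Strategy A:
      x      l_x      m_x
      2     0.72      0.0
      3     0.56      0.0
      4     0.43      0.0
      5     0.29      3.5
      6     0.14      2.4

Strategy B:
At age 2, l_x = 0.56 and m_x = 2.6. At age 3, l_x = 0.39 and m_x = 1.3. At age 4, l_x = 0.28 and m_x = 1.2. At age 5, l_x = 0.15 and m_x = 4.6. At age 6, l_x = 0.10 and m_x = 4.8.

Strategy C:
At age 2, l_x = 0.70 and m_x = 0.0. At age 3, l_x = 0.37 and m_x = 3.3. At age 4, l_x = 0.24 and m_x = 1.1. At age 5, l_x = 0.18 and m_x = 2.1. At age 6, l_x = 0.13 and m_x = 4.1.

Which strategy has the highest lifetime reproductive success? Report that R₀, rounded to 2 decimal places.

Strategy A: R₀ = 0.72×0.0 + 0.56×0.0 + 0.43×0.0 + 0.29×3.5 + 0.14×2.4 = 1.3510
Strategy B: R₀ = 0.56×2.6 + 0.39×1.3 + 0.28×1.2 + 0.15×4.6 + 0.10×4.8 = 3.4690
Strategy C: R₀ = 0.70×0.0 + 0.37×3.3 + 0.24×1.1 + 0.18×2.1 + 0.13×4.1 = 2.3960
Highest R₀: strategy B with 3.4690.

3.47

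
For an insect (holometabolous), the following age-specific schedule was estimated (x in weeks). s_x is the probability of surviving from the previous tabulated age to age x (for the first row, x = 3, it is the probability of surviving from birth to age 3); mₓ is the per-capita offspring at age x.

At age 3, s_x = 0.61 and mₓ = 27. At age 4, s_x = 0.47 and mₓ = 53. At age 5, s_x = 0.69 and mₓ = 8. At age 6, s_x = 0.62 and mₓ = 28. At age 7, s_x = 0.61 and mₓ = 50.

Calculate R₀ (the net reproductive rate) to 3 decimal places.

Survivorship from birth: l_x = s_3·s_4·…·s_x.
  l_3 = 0.61000
  l_4 = 0.28670
  l_5 = 0.19782
  l_6 = 0.12265
  l_7 = 0.07482
R₀ = Σ l_x mₓ:
  age 3: 0.61000 × 27 = 16.4700
  age 4: 0.28670 × 53 = 15.1951
  age 5: 0.19782 × 8 = 1.5826
  age 6: 0.12265 × 28 = 3.4342
  age 7: 0.07482 × 50 = 3.7410
R₀ = 16.4700 + 15.1951 + 1.5826 + 3.4342 + 3.7410 = 40.4229

40.423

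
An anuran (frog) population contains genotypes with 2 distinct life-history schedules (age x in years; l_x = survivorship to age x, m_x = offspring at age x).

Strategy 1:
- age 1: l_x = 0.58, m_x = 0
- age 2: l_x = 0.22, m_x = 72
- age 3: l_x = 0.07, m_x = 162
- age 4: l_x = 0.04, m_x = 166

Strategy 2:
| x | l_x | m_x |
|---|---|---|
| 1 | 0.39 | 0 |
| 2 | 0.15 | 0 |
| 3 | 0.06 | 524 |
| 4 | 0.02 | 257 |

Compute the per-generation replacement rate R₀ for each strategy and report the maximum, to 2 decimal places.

36.58

Strategy 1: R₀ = 0.58×0 + 0.22×72 + 0.07×162 + 0.04×166 = 33.8200
Strategy 2: R₀ = 0.39×0 + 0.15×0 + 0.06×524 + 0.02×257 = 36.5800
Highest R₀: strategy 2 with 36.5800.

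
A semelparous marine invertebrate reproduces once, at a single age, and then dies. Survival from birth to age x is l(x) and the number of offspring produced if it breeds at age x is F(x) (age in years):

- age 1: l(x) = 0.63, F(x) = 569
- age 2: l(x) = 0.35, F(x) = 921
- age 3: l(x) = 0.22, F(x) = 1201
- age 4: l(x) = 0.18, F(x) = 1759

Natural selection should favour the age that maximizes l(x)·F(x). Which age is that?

Expected offspring if breeding at age x = l(x) × F(x):
  age 1: 0.63 × 569 = 358.470
  age 2: 0.35 × 921 = 322.350
  age 3: 0.22 × 1201 = 264.220
  age 4: 0.18 × 1759 = 316.620
Maximum at age 1 (358.470).

1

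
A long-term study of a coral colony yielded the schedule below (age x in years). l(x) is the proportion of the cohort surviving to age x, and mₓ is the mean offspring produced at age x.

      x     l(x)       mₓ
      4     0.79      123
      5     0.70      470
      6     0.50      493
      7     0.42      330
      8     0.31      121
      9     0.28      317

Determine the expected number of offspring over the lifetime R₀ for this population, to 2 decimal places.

R₀ = Σ l(x) mₓ:
  age 4: 0.79 × 123 = 97.1700
  age 5: 0.70 × 470 = 329.0000
  age 6: 0.50 × 493 = 246.5000
  age 7: 0.42 × 330 = 138.6000
  age 8: 0.31 × 121 = 37.5100
  age 9: 0.28 × 317 = 88.7600
R₀ = 97.1700 + 329.0000 + 246.5000 + 138.6000 + 37.5100 + 88.7600 = 937.5400

937.54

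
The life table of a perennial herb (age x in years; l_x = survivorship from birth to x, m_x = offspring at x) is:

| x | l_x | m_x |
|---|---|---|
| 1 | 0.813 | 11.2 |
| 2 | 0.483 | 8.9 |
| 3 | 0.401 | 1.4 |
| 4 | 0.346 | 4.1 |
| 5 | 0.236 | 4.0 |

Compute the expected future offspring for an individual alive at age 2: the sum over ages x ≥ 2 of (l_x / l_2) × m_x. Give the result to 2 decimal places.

14.95

l_2 = 0.483. Conditional survival from age 2 to x is l_x / l_2.
  x=2: (0.483/0.483) × 8.9 = 8.9000
  x=3: (0.401/0.483) × 1.4 = 1.1623
  x=4: (0.346/0.483) × 4.1 = 2.9371
  x=5: (0.236/0.483) × 4.0 = 1.9545
Sum = 8.9000 + 1.1623 + 2.9371 + 1.9545 = 14.9538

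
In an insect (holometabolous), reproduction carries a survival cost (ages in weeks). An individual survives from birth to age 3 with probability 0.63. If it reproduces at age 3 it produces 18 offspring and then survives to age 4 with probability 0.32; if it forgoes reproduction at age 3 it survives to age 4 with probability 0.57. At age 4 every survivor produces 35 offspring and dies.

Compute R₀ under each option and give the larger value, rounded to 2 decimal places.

breed at age 3: R₀ = 0.63 × (18 + 0.32 × 35) = 0.63 × 29.2000 = 18.3960
delay to age 4: R₀ = 0.63 × (0.57 × 35) = 0.63 × 19.9500 = 12.5685
Higher: breed at age 3 (18.3960).

18.40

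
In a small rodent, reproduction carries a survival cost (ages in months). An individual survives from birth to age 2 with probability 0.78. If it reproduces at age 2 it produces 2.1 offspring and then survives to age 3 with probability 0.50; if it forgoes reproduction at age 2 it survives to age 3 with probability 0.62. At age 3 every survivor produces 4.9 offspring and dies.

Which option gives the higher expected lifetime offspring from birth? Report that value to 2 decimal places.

3.55

breed at age 2: R₀ = 0.78 × (2.1 + 0.50 × 4.9) = 0.78 × 4.5500 = 3.5490
delay to age 3: R₀ = 0.78 × (0.62 × 4.9) = 0.78 × 3.0380 = 2.3696
Higher: breed at age 2 (3.5490).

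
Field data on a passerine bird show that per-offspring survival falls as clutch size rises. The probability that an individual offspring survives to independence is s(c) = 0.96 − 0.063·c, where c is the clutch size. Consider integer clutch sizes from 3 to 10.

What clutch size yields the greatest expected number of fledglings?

Expected fledglings = c × s(c):
  c=3: 3 × 0.771 = 2.313
  c=4: 4 × 0.708 = 2.832
  c=5: 5 × 0.645 = 3.225
  c=6: 6 × 0.582 = 3.492
  c=7: 7 × 0.519 = 3.633
  c=8: 8 × 0.456 = 3.648
  c=9: 9 × 0.393 = 3.537
  c=10: 10 × 0.330 = 3.300
Maximum at c = 8 (3.648 fledglings).

8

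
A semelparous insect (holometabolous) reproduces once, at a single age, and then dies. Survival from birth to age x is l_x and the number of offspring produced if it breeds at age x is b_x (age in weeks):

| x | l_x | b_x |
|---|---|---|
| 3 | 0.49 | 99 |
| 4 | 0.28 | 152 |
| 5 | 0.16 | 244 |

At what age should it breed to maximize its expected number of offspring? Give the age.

Expected offspring if breeding at age x = l_x × b_x:
  age 3: 0.49 × 99 = 48.510
  age 4: 0.28 × 152 = 42.560
  age 5: 0.16 × 244 = 39.040
Maximum at age 3 (48.510).

3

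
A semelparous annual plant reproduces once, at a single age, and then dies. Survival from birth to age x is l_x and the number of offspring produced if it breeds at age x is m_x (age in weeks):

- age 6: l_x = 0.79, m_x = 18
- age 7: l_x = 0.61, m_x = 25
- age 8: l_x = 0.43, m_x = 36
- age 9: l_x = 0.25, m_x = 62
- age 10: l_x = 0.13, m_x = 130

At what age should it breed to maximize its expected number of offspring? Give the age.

10

Expected offspring if breeding at age x = l_x × m_x:
  age 6: 0.79 × 18 = 14.220
  age 7: 0.61 × 25 = 15.250
  age 8: 0.43 × 36 = 15.480
  age 9: 0.25 × 62 = 15.500
  age 10: 0.13 × 130 = 16.900
Maximum at age 10 (16.900).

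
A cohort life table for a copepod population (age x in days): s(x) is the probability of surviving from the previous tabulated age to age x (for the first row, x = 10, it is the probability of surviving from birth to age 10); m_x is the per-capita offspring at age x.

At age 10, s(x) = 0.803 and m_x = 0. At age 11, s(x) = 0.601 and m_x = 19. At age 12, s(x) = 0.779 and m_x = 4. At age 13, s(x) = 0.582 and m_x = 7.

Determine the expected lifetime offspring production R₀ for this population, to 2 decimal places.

Survivorship from birth: l_x = s_10·s_11·…·s_x.
  l_10 = 0.80300
  l_11 = 0.48260
  l_12 = 0.37595
  l_13 = 0.21880
R₀ = Σ l_x m_x:
  age 10: 0.80300 × 0 = 0.0000
  age 11: 0.48260 × 19 = 9.1694
  age 12: 0.37595 × 4 = 1.5038
  age 13: 0.21880 × 7 = 1.5316
R₀ = 0.0000 + 9.1694 + 1.5038 + 1.5316 = 12.2048

12.20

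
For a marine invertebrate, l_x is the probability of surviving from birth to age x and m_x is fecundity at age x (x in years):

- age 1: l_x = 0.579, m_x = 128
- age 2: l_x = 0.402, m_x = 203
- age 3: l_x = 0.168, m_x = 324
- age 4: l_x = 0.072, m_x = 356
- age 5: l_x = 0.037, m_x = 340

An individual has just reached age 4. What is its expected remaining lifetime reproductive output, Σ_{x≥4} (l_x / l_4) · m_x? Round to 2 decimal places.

530.72

l_4 = 0.072. Conditional survival from age 4 to x is l_x / l_4.
  x=4: (0.072/0.072) × 356 = 356.0000
  x=5: (0.037/0.072) × 340 = 174.7222
Sum = 356.0000 + 174.7222 = 530.7222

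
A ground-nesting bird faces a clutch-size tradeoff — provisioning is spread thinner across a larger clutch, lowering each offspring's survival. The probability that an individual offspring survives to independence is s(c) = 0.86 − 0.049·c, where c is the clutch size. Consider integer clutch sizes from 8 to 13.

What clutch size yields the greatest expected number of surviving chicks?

9

Expected surviving chicks = c × s(c):
  c=8: 8 × 0.468 = 3.744
  c=9: 9 × 0.419 = 3.771
  c=10: 10 × 0.370 = 3.700
  c=11: 11 × 0.321 = 3.531
  c=12: 12 × 0.272 = 3.264
  c=13: 13 × 0.223 = 2.899
Maximum at c = 9 (3.771 surviving chicks).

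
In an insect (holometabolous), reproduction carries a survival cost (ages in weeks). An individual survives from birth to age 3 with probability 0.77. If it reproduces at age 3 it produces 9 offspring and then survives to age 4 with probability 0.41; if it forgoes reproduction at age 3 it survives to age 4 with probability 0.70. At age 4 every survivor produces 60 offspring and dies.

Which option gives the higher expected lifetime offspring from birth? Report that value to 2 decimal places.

32.34

breed at age 3: R₀ = 0.77 × (9 + 0.41 × 60) = 0.77 × 33.6000 = 25.8720
delay to age 4: R₀ = 0.77 × (0.70 × 60) = 0.77 × 42.0000 = 32.3400
Higher: delay to age 4 (32.3400).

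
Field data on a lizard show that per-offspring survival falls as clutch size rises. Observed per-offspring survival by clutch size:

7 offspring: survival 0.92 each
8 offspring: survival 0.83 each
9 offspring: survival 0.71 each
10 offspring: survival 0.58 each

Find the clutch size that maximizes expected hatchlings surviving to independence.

Expected hatchlings surviving to independence = c × s(c):
  c=7: 7 × 0.92 = 6.440
  c=8: 8 × 0.83 = 6.640
  c=9: 9 × 0.71 = 6.390
  c=10: 10 × 0.58 = 5.800
Maximum at c = 8 (6.640 hatchlings surviving to independence).

8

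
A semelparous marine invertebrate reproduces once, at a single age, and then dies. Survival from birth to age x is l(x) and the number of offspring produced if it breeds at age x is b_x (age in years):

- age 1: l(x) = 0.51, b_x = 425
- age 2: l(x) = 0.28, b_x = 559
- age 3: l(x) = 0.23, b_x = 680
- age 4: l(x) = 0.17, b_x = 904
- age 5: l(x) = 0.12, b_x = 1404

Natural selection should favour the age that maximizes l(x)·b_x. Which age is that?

Expected offspring if breeding at age x = l(x) × b_x:
  age 1: 0.51 × 425 = 216.750
  age 2: 0.28 × 559 = 156.520
  age 3: 0.23 × 680 = 156.400
  age 4: 0.17 × 904 = 153.680
  age 5: 0.12 × 1404 = 168.480
Maximum at age 1 (216.750).

1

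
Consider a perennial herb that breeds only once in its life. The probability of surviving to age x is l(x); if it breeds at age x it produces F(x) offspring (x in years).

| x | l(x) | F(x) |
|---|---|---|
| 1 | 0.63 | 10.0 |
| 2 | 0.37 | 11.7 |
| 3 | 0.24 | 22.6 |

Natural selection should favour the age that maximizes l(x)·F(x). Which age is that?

1

Expected offspring if breeding at age x = l(x) × F(x):
  age 1: 0.63 × 10.0 = 6.300
  age 2: 0.37 × 11.7 = 4.329
  age 3: 0.24 × 22.6 = 5.424
Maximum at age 1 (6.300).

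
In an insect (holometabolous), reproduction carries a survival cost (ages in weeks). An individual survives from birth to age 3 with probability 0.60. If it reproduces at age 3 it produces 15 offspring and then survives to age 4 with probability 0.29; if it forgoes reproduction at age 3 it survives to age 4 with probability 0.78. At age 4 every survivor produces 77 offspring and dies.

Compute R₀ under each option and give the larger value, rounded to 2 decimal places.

36.04

breed at age 3: R₀ = 0.60 × (15 + 0.29 × 77) = 0.60 × 37.3300 = 22.3980
delay to age 4: R₀ = 0.60 × (0.78 × 77) = 0.60 × 60.0600 = 36.0360
Higher: delay to age 4 (36.0360).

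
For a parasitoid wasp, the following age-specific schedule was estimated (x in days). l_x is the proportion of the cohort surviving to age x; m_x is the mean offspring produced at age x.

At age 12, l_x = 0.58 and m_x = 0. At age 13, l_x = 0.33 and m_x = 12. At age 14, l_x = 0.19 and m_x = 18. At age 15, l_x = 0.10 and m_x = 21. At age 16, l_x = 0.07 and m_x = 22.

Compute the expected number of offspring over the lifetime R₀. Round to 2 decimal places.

11.02

R₀ = Σ l_x m_x:
  age 12: 0.58 × 0 = 0.0000
  age 13: 0.33 × 12 = 3.9600
  age 14: 0.19 × 18 = 3.4200
  age 15: 0.10 × 21 = 2.1000
  age 16: 0.07 × 22 = 1.5400
R₀ = 0.0000 + 3.9600 + 3.4200 + 2.1000 + 1.5400 = 11.0200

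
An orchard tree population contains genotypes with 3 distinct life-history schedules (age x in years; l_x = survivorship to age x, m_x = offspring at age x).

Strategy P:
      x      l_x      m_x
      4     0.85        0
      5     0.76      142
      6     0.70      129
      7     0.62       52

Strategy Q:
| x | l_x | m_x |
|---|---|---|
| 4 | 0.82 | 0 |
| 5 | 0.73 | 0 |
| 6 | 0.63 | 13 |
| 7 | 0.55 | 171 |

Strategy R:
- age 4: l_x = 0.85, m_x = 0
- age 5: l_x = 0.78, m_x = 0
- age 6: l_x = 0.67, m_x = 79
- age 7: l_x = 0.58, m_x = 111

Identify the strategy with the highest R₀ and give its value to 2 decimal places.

Strategy P: R₀ = 0.85×0 + 0.76×142 + 0.70×129 + 0.62×52 = 230.4600
Strategy Q: R₀ = 0.82×0 + 0.73×0 + 0.63×13 + 0.55×171 = 102.2400
Strategy R: R₀ = 0.85×0 + 0.78×0 + 0.67×79 + 0.58×111 = 117.3100
Highest R₀: strategy P with 230.4600.

230.46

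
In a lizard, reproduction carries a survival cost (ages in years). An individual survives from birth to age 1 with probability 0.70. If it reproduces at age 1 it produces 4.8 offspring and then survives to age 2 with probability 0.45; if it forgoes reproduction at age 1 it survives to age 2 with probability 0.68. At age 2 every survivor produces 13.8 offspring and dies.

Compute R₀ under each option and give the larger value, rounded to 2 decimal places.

breed at age 1: R₀ = 0.70 × (4.8 + 0.45 × 13.8) = 0.70 × 11.0100 = 7.7070
delay to age 2: R₀ = 0.70 × (0.68 × 13.8) = 0.70 × 9.3840 = 6.5688
Higher: breed at age 1 (7.7070).

7.71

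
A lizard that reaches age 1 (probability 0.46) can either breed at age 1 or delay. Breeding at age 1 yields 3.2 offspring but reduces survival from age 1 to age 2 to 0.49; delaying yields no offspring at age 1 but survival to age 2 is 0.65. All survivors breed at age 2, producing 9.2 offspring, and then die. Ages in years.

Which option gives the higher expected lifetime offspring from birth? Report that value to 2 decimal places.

breed at age 1: R₀ = 0.46 × (3.2 + 0.49 × 9.2) = 0.46 × 7.7080 = 3.5457
delay to age 2: R₀ = 0.46 × (0.65 × 9.2) = 0.46 × 5.9800 = 2.7508
Higher: breed at age 1 (3.5457).

3.55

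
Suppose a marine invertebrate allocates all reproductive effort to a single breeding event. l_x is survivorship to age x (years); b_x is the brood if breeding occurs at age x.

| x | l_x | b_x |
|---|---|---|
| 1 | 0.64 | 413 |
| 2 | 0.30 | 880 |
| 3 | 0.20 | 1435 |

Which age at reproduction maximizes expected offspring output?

Expected offspring if breeding at age x = l_x × b_x:
  age 1: 0.64 × 413 = 264.320
  age 2: 0.30 × 880 = 264.000
  age 3: 0.20 × 1435 = 287.000
Maximum at age 3 (287.000).

3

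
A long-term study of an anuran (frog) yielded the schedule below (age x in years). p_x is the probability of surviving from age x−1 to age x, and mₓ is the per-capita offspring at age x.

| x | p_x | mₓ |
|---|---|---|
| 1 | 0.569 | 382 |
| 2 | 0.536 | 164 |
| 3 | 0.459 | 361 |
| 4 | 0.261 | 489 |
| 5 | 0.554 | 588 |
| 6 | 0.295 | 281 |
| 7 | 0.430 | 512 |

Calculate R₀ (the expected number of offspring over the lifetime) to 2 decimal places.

Survivorship from birth: l_x = p_1·p_2·…·p_x.
  l_1 = 0.56900
  l_2 = 0.30498
  l_3 = 0.13999
  l_4 = 0.03654
  l_5 = 0.02024
  l_6 = 0.00597
  l_7 = 0.00257
R₀ = Σ l_x mₓ:
  age 1: 0.56900 × 382 = 217.3580
  age 2: 0.30498 × 164 = 50.0167
  age 3: 0.13999 × 361 = 50.5364
  age 4: 0.03654 × 489 = 17.8681
  age 5: 0.02024 × 588 = 11.9011
  age 6: 0.00597 × 281 = 1.6776
  age 7: 0.00257 × 512 = 1.3158
R₀ = 217.3580 + 50.0167 + 50.5364 + 17.8681 + 11.9011 + 1.6776 + 1.3158 = 350.6737

350.67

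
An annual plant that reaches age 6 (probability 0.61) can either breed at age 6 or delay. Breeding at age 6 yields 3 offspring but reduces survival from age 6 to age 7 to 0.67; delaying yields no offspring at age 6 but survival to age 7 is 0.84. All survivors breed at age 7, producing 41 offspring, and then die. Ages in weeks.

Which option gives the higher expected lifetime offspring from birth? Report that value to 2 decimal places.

21.01

breed at age 6: R₀ = 0.61 × (3 + 0.67 × 41) = 0.61 × 30.4700 = 18.5867
delay to age 7: R₀ = 0.61 × (0.84 × 41) = 0.61 × 34.4400 = 21.0084
Higher: delay to age 7 (21.0084).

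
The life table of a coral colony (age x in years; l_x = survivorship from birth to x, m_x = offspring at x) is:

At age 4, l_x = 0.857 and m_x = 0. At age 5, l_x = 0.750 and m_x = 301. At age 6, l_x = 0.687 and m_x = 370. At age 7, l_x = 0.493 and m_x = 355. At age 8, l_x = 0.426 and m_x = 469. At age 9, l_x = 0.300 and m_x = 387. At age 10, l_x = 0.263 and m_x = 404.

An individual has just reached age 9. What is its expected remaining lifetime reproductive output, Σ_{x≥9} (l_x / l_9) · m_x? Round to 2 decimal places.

l_9 = 0.300. Conditional survival from age 9 to x is l_x / l_9.
  x=9: (0.300/0.300) × 387 = 387.0000
  x=10: (0.263/0.300) × 404 = 354.1733
Sum = 387.0000 + 354.1733 = 741.1733

741.17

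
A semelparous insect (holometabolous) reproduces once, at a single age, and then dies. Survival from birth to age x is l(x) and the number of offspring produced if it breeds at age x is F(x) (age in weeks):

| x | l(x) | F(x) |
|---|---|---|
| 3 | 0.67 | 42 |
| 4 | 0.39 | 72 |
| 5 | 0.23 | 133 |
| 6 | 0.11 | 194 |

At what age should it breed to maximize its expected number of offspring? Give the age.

Expected offspring if breeding at age x = l(x) × F(x):
  age 3: 0.67 × 42 = 28.140
  age 4: 0.39 × 72 = 28.080
  age 5: 0.23 × 133 = 30.590
  age 6: 0.11 × 194 = 21.340
Maximum at age 5 (30.590).

5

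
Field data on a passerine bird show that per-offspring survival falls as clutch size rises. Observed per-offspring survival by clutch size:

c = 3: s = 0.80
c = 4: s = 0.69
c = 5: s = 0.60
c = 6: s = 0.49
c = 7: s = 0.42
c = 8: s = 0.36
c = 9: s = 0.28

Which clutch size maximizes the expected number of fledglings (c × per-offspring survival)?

Expected fledglings = c × s(c):
  c=3: 3 × 0.80 = 2.400
  c=4: 4 × 0.69 = 2.760
  c=5: 5 × 0.60 = 3.000
  c=6: 6 × 0.49 = 2.940
  c=7: 7 × 0.42 = 2.940
  c=8: 8 × 0.36 = 2.880
  c=9: 9 × 0.28 = 2.520
Maximum at c = 5 (3.000 fledglings).

5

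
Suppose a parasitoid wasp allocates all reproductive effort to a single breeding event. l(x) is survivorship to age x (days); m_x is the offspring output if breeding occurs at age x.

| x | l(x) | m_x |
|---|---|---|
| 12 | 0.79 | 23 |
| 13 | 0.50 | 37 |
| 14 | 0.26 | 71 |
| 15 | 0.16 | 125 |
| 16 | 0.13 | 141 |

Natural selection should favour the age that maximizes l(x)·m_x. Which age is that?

15

Expected offspring if breeding at age x = l(x) × m_x:
  age 12: 0.79 × 23 = 18.170
  age 13: 0.50 × 37 = 18.500
  age 14: 0.26 × 71 = 18.460
  age 15: 0.16 × 125 = 20.000
  age 16: 0.13 × 141 = 18.330
Maximum at age 15 (20.000).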